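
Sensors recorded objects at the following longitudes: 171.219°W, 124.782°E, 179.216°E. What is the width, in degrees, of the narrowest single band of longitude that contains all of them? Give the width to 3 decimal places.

Sort the longitudes: -171.219°, +124.782°, +179.216°.
Eastward gaps between consecutive values (wrapping around): 296.001°, 54.434°, 9.565°.
Largest gap = 296.001° ⇒ minimal covering band is its complement: 360° − 296.001° = 63.999°.
Band runs from +124.782° eastward to -171.219°, crossing the antimeridian.

63.999°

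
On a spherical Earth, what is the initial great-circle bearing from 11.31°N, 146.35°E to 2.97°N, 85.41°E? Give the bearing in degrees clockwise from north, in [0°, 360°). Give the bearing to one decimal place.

Δλ = 85.41 − 146.35 = -60.94°.
θ = atan2( sin Δλ · cos φ₂ , cos φ₁ · sin φ₂ − sin φ₁ · cos φ₂ · cos Δλ )
  = atan2(-0.87294, -0.04432) = -92.907° → normalised to [0°, 360°): 267.093°.

267.1°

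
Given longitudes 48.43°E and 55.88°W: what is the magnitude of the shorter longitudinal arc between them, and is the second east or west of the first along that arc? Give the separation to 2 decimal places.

Raw difference: -55.88 − 48.43 = -104.31°.
Normalise into (−180°, 180°]: -104.31° stays -104.31°.
Negative ⇒ the second point lies to the west; separation 104.31°.

104.31° west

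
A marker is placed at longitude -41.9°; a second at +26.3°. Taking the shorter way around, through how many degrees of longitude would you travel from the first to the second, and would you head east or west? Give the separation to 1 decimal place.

68.2° east

Raw difference: 26.3 − -41.9 = 68.2°.
Normalise into (−180°, 180°]: 68.2° stays 68.2°.
Positive ⇒ the second point lies to the east; separation 68.2°.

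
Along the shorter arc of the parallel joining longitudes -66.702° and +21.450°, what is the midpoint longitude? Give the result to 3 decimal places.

Signed shortest Δλ from -66.702° to +21.450° is +88.152°.
Midpoint longitude = -66.702° + (+88.152°)/2 = -66.702° + 44.076° = -22.626°.

-22.626°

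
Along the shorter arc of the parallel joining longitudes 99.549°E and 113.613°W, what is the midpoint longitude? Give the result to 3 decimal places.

Signed shortest Δλ from +99.549° to -113.613° is +146.838°.
Midpoint longitude = +99.549° + (+146.838°)/2 = +99.549° + 73.419° = +172.968°.
(The naïve average (+99.549 + -113.613)/2 = -7.032° is on the wrong side of the globe.)

172.968°E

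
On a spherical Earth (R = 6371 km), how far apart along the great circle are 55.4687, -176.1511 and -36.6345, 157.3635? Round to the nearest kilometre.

10546 km

Δλ = 157.3635 − -176.1511 = 333.5146°; wrapped into (−180°, 180°]: -26.4854°.
Δφ = -36.6345 − 55.4687 = -92.1032°.
a = sin²(Δφ/2) + cos φ₁ · cos φ₂ · sin²(Δλ/2) = 0.542220.
c = 2·atan2(√a, √(1−a)) = 1.65534 rad → d = 6371·c ≈ 10546.15 km.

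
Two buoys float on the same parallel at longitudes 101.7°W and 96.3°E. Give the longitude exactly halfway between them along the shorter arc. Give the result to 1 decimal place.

177.3°E

Signed shortest Δλ from -101.7° to +96.3° is -162.0°.
Midpoint longitude = -101.7° + (-162.0°)/2 = -101.7° − 81.0° = -182.7°.
Normalise into (−180°, 180°]: +177.3°.
(The naïve average (-101.7 + +96.3)/2 = -2.7° is on the wrong side of the globe.)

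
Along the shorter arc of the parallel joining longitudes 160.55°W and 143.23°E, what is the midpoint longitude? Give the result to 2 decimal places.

171.34°E

Signed shortest Δλ from -160.55° to +143.23° is -56.22°.
Midpoint longitude = -160.55° + (-56.22°)/2 = -160.55° − 28.11° = -188.66°.
Normalise into (−180°, 180°]: +171.34°.
(The naïve average (-160.55 + +143.23)/2 = -8.66° is on the wrong side of the globe.)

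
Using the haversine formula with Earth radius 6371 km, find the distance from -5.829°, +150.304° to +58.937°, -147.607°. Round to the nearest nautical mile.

Δλ = -147.607 − 150.304 = -297.911°; wrapped into (−180°, 180°]: 62.089°.
Δφ = 58.937 − -5.829 = 64.766°.
a = sin²(Δφ/2) + cos φ₁ · cos φ₂ · sin²(Δλ/2) = 0.423357.
c = 2·atan2(√a, √(1−a)) = 1.41690 rad → d = 6371·c ≈ 9027.10 km ≈ 4874.24 nmi.

4874 nmi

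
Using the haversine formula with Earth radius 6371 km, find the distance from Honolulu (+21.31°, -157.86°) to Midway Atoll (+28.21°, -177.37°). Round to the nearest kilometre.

Δλ = -177.37 − -157.86 = -19.51°.
Δφ = 28.21 − 21.31 = 6.90°.
a = sin²(Δφ/2) + cos φ₁ · cos φ₂ · sin²(Δλ/2) = 0.027190.
c = 2·atan2(√a, √(1−a)) = 0.33130 rad → d = 6371·c ≈ 2110.72 km.

2111 km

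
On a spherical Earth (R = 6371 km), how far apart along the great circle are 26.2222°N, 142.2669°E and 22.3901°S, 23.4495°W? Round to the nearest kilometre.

18507 km

Δλ = -23.4495 − 142.2669 = -165.7164°.
Δφ = -22.3901 − 26.2222 = -48.6123°.
a = sin²(Δφ/2) + cos φ₁ · cos φ₂ · sin²(Δλ/2) = 0.986061.
c = 2·atan2(√a, √(1−a)) = 2.90492 rad → d = 6371·c ≈ 18507.22 km.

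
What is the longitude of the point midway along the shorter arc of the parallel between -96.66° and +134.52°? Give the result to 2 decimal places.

Signed shortest Δλ from -96.66° to +134.52° is -128.82°.
Midpoint longitude = -96.66° + (-128.82°)/2 = -96.66° − 64.41° = -161.07°.
(The naïve average (-96.66 + +134.52)/2 = 18.93° is on the wrong side of the globe.)

-161.07°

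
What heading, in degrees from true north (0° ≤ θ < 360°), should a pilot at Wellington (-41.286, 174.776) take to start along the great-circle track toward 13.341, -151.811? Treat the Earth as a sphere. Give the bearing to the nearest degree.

Δλ = -151.811 − 174.776 = -326.587°; wrapped into (−180°, 180°]: 33.413°.
θ = atan2( sin Δλ · cos φ₂ , cos φ₁ · sin φ₂ − sin φ₁ · cos φ₂ · cos Δλ )
  = atan2(0.53581, 0.70929) = 37.068° → normalised to [0°, 360°): 37.068°.

37°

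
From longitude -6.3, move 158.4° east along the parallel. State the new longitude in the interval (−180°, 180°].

+152.1°

Start at -6.3°; shift +158.4° → +152.1°.
+152.1° already lies in (−180°, 180°].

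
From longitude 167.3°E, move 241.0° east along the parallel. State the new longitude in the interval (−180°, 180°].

48.3°E

Start at +167.3°; shift +241.0° → +408.3°.
+408.3° lies outside (−180°, 180°]; subtract 360° → +48.3°.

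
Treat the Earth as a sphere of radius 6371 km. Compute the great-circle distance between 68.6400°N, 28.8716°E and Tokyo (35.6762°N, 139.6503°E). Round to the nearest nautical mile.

Δλ = 139.6503 − 28.8716 = 110.7787°.
Δφ = 35.6762 − 68.6400 = -32.9638°.
a = sin²(Δφ/2) + cos φ₁ · cos φ₂ · sin²(Δλ/2) = 0.280910.
c = 2·atan2(√a, √(1−a)) = 1.11722 rad → d = 6371·c ≈ 7117.82 km ≈ 3843.32 nmi.

3843 nmi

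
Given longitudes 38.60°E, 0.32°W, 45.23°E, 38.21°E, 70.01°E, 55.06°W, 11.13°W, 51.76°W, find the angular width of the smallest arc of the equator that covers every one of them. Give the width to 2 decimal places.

125.07°

Sort the longitudes: -55.06°, -51.76°, -11.13°, -0.32°, +38.21°, +38.60°, +45.23°, +70.01°.
Eastward gaps between consecutive values (wrapping around): 3.30°, 40.63°, 10.81°, 38.53°, 0.39°, 6.63°, 24.78°, 234.93°.
Largest gap = 234.93° ⇒ minimal covering band is its complement: 360° − 234.93° = 125.07°.
Band runs from -55.06° eastward to +70.01°.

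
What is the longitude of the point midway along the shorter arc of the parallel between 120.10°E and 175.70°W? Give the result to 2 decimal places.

152.20°E

Signed shortest Δλ from +120.10° to -175.70° is +64.20°.
Midpoint longitude = +120.10° + (+64.20°)/2 = +120.10° + 32.10° = +152.20°.
(The naïve average (+120.10 + -175.70)/2 = -27.8° is on the wrong side of the globe.)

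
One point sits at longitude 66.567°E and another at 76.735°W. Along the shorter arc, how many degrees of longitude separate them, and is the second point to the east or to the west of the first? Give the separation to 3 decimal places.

Raw difference: -76.735 − 66.567 = -143.302°.
Normalise into (−180°, 180°]: -143.302° stays -143.302°.
Negative ⇒ the second point lies to the west; separation 143.302°.

143.302° west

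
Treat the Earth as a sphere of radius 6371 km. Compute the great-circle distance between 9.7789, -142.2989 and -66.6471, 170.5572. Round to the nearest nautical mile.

5025 nmi

Δλ = 170.5572 − -142.2989 = 312.8561°; wrapped into (−180°, 180°]: -47.1439°.
Δφ = -66.6471 − 9.7789 = -76.4260°.
a = sin²(Δφ/2) + cos φ₁ · cos φ₂ · sin²(Δλ/2) = 0.445120.
c = 2·atan2(√a, √(1−a)) = 1.46081 rad → d = 6371·c ≈ 9306.85 km ≈ 5025.30 nmi.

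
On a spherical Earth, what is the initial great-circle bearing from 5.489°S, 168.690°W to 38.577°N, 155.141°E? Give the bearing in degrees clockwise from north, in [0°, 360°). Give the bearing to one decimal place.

Δλ = 155.141 − -168.690 = 323.831°; wrapped into (−180°, 180°]: -36.169°.
θ = atan2( sin Δλ · cos φ₂ , cos φ₁ · sin φ₂ − sin φ₁ · cos φ₂ · cos Δλ )
  = atan2(-0.46138, 0.68107) = -34.115° → normalised to [0°, 360°): 325.885°.

325.9°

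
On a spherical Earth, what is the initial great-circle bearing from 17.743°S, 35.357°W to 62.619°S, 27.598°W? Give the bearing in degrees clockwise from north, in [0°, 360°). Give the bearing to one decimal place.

175.0°

Δλ = -27.598 − -35.357 = 7.759°.
θ = atan2( sin Δλ · cos φ₂ , cos φ₁ · sin φ₂ − sin φ₁ · cos φ₂ · cos Δλ )
  = atan2(0.06209, -0.70686) = 174.980° → normalised to [0°, 360°): 174.980°.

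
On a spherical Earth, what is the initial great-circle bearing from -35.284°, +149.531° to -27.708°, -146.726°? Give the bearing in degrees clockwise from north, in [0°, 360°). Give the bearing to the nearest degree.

Δλ = -146.726 − 149.531 = -296.257°; wrapped into (−180°, 180°]: 63.743°.
θ = atan2( sin Δλ · cos φ₂ , cos φ₁ · sin φ₂ − sin φ₁ · cos φ₂ · cos Δλ )
  = atan2(0.79398, -0.15331) = 100.929° → normalised to [0°, 360°): 100.929°.

101°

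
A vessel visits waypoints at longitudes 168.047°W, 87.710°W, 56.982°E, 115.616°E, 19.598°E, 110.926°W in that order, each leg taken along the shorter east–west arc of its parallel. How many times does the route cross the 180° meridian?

Leg 1: -168.047° → -87.710°, shortest Δλ = 80.337° (east) — does not cross 180°.
Leg 2: -87.710° → +56.982°, shortest Δλ = 144.692° (east) — does not cross 180°.
Leg 3: +56.982° → +115.616°, shortest Δλ = 58.634° (east) — does not cross 180°.
Leg 4: +115.616° → +19.598°, shortest Δλ = -96.018° (west) — does not cross 180°.
Leg 5: +19.598° → -110.926°, shortest Δλ = -130.524° (west) — does not cross 180°.
Total crossings: 0.

0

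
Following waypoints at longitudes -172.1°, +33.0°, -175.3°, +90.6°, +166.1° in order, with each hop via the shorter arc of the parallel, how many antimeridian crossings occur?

3

Leg 1: -172.1° → +33.0°, shortest Δλ = -154.9° (west) — crosses 180°.
Leg 2: +33.0° → -175.3°, shortest Δλ = 151.7° (east) — crosses 180°.
Leg 3: -175.3° → +90.6°, shortest Δλ = -94.1° (west) — crosses 180°.
Leg 4: +90.6° → +166.1°, shortest Δλ = 75.5° (east) — does not cross 180°.
Total crossings: 3.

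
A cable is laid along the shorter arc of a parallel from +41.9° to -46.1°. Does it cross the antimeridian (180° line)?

Signed shortest Δλ = ((-46.1 − 41.9 + 180) mod 360) − 180 = -88.0°.
Going west by 88.0° from +41.9° reaches -46.1° without touching 180°.

No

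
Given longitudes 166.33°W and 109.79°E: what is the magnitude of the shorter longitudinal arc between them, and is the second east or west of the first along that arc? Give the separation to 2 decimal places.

83.88° west

Raw difference: 109.79 − -166.33 = 276.12°.
Normalise into (−180°, 180°]: 276.12° − 360° = -83.88°.
Negative ⇒ the second point lies to the west; separation 83.88°.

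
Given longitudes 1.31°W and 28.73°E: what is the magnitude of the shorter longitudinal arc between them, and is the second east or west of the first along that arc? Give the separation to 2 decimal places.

Raw difference: 28.73 − -1.31 = 30.04°.
Normalise into (−180°, 180°]: 30.04° stays 30.04°.
Positive ⇒ the second point lies to the east; separation 30.04°.

30.04° east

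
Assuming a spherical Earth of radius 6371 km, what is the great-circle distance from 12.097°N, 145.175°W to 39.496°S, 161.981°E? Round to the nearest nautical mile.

Δλ = 161.981 − -145.175 = 307.156°; wrapped into (−180°, 180°]: -52.844°.
Δφ = -39.496 − 12.097 = -51.593°.
a = sin²(Δφ/2) + cos φ₁ · cos φ₂ · sin²(Δλ/2) = 0.338781.
c = 2·atan2(√a, √(1−a)) = 1.24249 rad → d = 6371·c ≈ 7915.91 km ≈ 4274.25 nmi.

4274 nmi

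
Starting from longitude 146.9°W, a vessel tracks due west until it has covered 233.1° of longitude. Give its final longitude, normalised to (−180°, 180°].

Start at -146.9°; shift −233.1° → -380.0°.
-380.0° lies outside (−180°, 180°]; add 360° → -20.0°.

20.0°W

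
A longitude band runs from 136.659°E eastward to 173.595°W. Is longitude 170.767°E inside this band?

Band width going east from +136.659° to -173.595°: ((-173.595 − 136.659) mod 360) = 49.746°.
Offset of +170.767° east of the west edge: ((170.767 − 136.659) mod 360) = 34.108°.
34.108° ≤ 49.746° ⇒ inside.

Yes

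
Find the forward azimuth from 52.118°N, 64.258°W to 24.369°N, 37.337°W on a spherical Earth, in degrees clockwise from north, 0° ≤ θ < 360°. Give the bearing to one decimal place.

133.2°

Δλ = -37.337 − -64.258 = 26.921°.
θ = atan2( sin Δλ · cos φ₂ , cos φ₁ · sin φ₂ − sin φ₁ · cos φ₂ · cos Δλ )
  = atan2(0.41242, -0.38769) = 133.229° → normalised to [0°, 360°): 133.229°.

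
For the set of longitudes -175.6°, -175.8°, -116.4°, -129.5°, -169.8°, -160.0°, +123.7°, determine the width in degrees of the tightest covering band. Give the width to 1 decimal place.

119.9°

Sort the longitudes: -175.8°, -175.6°, -169.8°, -160.0°, -129.5°, -116.4°, +123.7°.
Eastward gaps between consecutive values (wrapping around): 0.2°, 5.8°, 9.8°, 30.5°, 13.1°, 240.1°, 60.5°.
Largest gap = 240.1° ⇒ minimal covering band is its complement: 360° − 240.1° = 119.9°.
Band runs from +123.7° eastward to -116.4°, crossing the antimeridian.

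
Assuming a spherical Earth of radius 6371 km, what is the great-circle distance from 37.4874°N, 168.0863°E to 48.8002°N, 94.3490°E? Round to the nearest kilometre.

5874 km

Δλ = 94.3490 − 168.0863 = -73.7373°.
Δφ = 48.8002 − 37.4874 = 11.3128°.
a = sin²(Δφ/2) + cos φ₁ · cos φ₂ · sin²(Δλ/2) = 0.197861.
c = 2·atan2(√a, √(1−a)) = 0.92194 rad → d = 6371·c ≈ 5873.66 km.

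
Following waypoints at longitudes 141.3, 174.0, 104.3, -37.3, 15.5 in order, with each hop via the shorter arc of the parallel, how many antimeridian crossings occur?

0

Leg 1: +141.3° → +174.0°, shortest Δλ = 32.7° (east) — does not cross 180°.
Leg 2: +174.0° → +104.3°, shortest Δλ = -69.7° (west) — does not cross 180°.
Leg 3: +104.3° → -37.3°, shortest Δλ = -141.6° (west) — does not cross 180°.
Leg 4: -37.3° → +15.5°, shortest Δλ = 52.8° (east) — does not cross 180°.
Total crossings: 0.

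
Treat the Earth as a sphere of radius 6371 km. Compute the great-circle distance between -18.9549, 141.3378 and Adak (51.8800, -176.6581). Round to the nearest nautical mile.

Δλ = -176.6581 − 141.3378 = -317.9959°; wrapped into (−180°, 180°]: 42.0041°.
Δφ = 51.8800 − -18.9549 = 70.8349°.
a = sin²(Δφ/2) + cos φ₁ · cos φ₂ · sin²(Δλ/2) = 0.410849.
c = 2·atan2(√a, √(1−a)) = 1.39154 rad → d = 6371·c ≈ 8865.47 km ≈ 4786.97 nmi.

4787 nmi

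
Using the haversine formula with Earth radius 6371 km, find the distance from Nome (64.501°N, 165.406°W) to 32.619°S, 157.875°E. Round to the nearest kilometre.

Δλ = 157.875 − -165.406 = 323.281°; wrapped into (−180°, 180°]: -36.719°.
Δφ = -32.619 − 64.501 = -97.120°.
a = sin²(Δφ/2) + cos φ₁ · cos φ₂ · sin²(Δλ/2) = 0.597947.
c = 2·atan2(√a, √(1−a)) = 1.76797 rad → d = 6371·c ≈ 11263.71 km.

11264 km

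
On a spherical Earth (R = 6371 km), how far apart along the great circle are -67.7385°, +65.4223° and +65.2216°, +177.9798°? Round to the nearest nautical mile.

9265 nmi

Δλ = 177.9798 − 65.4223 = 112.5575°.
Δφ = 65.2216 − -67.7385 = 132.9601°.
a = sin²(Δφ/2) + cos φ₁ · cos φ₂ · sin²(Δλ/2) = 0.950585.
c = 2·atan2(√a, √(1−a)) = 2.69326 rad → d = 6371·c ≈ 17158.73 km ≈ 9264.97 nmi.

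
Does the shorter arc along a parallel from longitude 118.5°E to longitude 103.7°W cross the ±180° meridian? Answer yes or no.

Yes

Naïve |-103.7 − 118.5| = 222.2° > 180°, so the shorter arc goes the other way round — across 180°.
Signed shortest Δλ = ((-103.7 − 118.5 + 180) mod 360) − 180 = 137.8°.
Going east by 137.8° from +118.5° passes through 180° before reaching -103.7°.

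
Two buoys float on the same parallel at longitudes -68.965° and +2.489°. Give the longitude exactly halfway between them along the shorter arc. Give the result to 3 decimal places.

Signed shortest Δλ from -68.965° to +2.489° is +71.454°.
Midpoint longitude = -68.965° + (+71.454°)/2 = -68.965° + 35.727° = -33.238°.

-33.238°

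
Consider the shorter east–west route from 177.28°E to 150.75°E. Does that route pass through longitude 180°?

No

Signed shortest Δλ = ((150.75 − 177.28 + 180) mod 360) − 180 = -26.53°.
Going west by 26.53° from +177.28° reaches +150.75° without touching 180°.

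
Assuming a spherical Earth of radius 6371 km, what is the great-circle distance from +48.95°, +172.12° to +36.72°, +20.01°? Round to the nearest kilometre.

Δλ = 20.01 − 172.12 = -152.11°.
Δφ = 36.72 − 48.95 = -12.23°.
a = sin²(Δφ/2) + cos φ₁ · cos φ₂ · sin²(Δλ/2) = 0.507179.
c = 2·atan2(√a, √(1−a)) = 1.58515 rad → d = 6371·c ≈ 10099.02 km.

10099 km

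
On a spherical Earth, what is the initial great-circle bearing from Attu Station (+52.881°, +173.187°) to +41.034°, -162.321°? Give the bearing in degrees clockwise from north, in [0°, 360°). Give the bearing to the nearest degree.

116°

Δλ = -162.321 − 173.187 = -335.508°; wrapped into (−180°, 180°]: 24.492°.
θ = atan2( sin Δλ · cos φ₂ , cos φ₁ · sin φ₂ − sin φ₁ · cos φ₂ · cos Δλ )
  = atan2(0.31272, -0.15118) = 115.801° → normalised to [0°, 360°): 115.801°.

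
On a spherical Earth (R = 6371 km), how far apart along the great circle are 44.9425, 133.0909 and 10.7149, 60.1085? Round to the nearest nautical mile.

Δλ = 60.1085 − 133.0909 = -72.9824°.
Δφ = 10.7149 − 44.9425 = -34.2276°.
a = sin²(Δφ/2) + cos φ₁ · cos φ₂ · sin²(Δλ/2) = 0.332562.
c = 2·atan2(√a, √(1−a)) = 1.22932 rad → d = 6371·c ≈ 7832.01 km ≈ 4228.95 nmi.

4229 nmi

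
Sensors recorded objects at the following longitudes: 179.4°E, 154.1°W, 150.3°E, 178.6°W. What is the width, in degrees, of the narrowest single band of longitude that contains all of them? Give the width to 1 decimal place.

Sort the longitudes: -178.6°, -154.1°, +150.3°, +179.4°.
Eastward gaps between consecutive values (wrapping around): 24.5°, 304.4°, 29.1°, 2.0°.
Largest gap = 304.4° ⇒ minimal covering band is its complement: 360° − 304.4° = 55.6°.
Band runs from +150.3° eastward to -154.1°, crossing the antimeridian.

55.6°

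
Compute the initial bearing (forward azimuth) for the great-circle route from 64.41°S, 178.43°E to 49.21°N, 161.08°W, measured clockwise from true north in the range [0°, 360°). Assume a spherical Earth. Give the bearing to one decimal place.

14.6°

Δλ = -161.08 − 178.43 = -339.51°; wrapped into (−180°, 180°]: 20.49°.
θ = atan2( sin Δλ · cos φ₂ , cos φ₁ · sin φ₂ − sin φ₁ · cos φ₂ · cos Δλ )
  = atan2(0.22868, 0.87895) = 14.584° → normalised to [0°, 360°): 14.584°.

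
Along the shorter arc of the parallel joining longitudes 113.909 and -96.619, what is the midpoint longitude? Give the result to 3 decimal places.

-171.355°

Signed shortest Δλ from +113.909° to -96.619° is +149.472°.
Midpoint longitude = +113.909° + (+149.472°)/2 = +113.909° + 74.736° = +188.645°.
Normalise into (−180°, 180°]: -171.355°.
(The naïve average (+113.909 + -96.619)/2 = 8.645° is on the wrong side of the globe.)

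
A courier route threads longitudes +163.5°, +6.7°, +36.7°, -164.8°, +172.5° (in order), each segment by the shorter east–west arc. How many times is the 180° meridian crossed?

2

Leg 1: +163.5° → +6.7°, shortest Δλ = -156.8° (west) — does not cross 180°.
Leg 2: +6.7° → +36.7°, shortest Δλ = 30.0° (east) — does not cross 180°.
Leg 3: +36.7° → -164.8°, shortest Δλ = 158.5° (east) — crosses 180°.
Leg 4: -164.8° → +172.5°, shortest Δλ = -22.7° (west) — crosses 180°.
Total crossings: 2.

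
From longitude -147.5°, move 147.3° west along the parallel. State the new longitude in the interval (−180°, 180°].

+65.2°

Start at -147.5°; shift −147.3° → -294.8°.
-294.8° lies outside (−180°, 180°]; add 360° → +65.2°.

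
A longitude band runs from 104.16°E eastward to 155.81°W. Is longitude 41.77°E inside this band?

Band width going east from +104.16° to -155.81°: ((-155.81 − 104.16) mod 360) = 100.03°.
Offset of +41.77° east of the west edge: ((41.77 − 104.16) mod 360) = 297.61°.
297.61° > 100.03° ⇒ outside.

No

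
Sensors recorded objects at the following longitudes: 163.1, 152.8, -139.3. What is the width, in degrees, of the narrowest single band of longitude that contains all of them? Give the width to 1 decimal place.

67.9°

Sort the longitudes: -139.3°, +152.8°, +163.1°.
Eastward gaps between consecutive values (wrapping around): 292.1°, 10.3°, 57.6°.
Largest gap = 292.1° ⇒ minimal covering band is its complement: 360° − 292.1° = 67.9°.
Band runs from +152.8° eastward to -139.3°, crossing the antimeridian.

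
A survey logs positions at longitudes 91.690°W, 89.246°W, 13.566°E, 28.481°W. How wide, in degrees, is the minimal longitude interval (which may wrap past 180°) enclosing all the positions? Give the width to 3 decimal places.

105.256°

Sort the longitudes: -91.690°, -89.246°, -28.481°, +13.566°.
Eastward gaps between consecutive values (wrapping around): 2.444°, 60.765°, 42.047°, 254.744°.
Largest gap = 254.744° ⇒ minimal covering band is its complement: 360° − 254.744° = 105.256°.
Band runs from -91.690° eastward to +13.566°.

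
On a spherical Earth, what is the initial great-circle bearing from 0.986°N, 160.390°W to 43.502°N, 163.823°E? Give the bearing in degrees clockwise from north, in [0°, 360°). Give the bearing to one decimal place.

Δλ = 163.823 − -160.390 = 324.213°; wrapped into (−180°, 180°]: -35.787°.
θ = atan2( sin Δλ · cos φ₂ , cos φ₁ · sin φ₂ − sin φ₁ · cos φ₂ · cos Δλ )
  = atan2(-0.42417, 0.67815) = -32.025° → normalised to [0°, 360°): 327.975°.

328.0°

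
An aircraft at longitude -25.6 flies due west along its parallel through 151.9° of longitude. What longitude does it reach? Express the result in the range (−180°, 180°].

-177.5°

Start at -25.6°; shift −151.9° → -177.5°.
-177.5° already lies in (−180°, 180°].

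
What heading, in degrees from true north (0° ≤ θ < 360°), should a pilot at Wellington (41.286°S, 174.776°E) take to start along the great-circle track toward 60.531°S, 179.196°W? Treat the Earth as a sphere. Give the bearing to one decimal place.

171.1°

Δλ = -179.196 − 174.776 = -353.972°; wrapped into (−180°, 180°]: 6.028°.
θ = atan2( sin Δλ · cos φ₂ , cos φ₁ · sin φ₂ − sin φ₁ · cos φ₂ · cos Δλ )
  = atan2(0.05166, -0.33140) = 171.140° → normalised to [0°, 360°): 171.140°.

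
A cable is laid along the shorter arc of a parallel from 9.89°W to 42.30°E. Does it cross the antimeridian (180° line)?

Signed shortest Δλ = ((42.30 − -9.89 + 180) mod 360) − 180 = 52.19°.
Going east by 52.19° from -9.89° reaches +42.30° without touching 180°.

No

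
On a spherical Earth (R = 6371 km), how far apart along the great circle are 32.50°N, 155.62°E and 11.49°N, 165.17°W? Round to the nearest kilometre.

4629 km

Δλ = -165.17 − 155.62 = -320.79°; wrapped into (−180°, 180°]: 39.21°.
Δφ = 11.49 − 32.50 = -21.01°.
a = sin²(Δφ/2) + cos φ₁ · cos φ₂ · sin²(Δλ/2) = 0.126290.
c = 2·atan2(√a, √(1−a)) = 0.72663 rad → d = 6371·c ≈ 4629.33 km.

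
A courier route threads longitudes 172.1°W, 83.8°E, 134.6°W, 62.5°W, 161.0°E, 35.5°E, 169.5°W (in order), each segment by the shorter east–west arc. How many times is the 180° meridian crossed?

4

Leg 1: -172.1° → +83.8°, shortest Δλ = -104.1° (west) — crosses 180°.
Leg 2: +83.8° → -134.6°, shortest Δλ = 141.6° (east) — crosses 180°.
Leg 3: -134.6° → -62.5°, shortest Δλ = 72.1° (east) — does not cross 180°.
Leg 4: -62.5° → +161.0°, shortest Δλ = -136.5° (west) — crosses 180°.
Leg 5: +161.0° → +35.5°, shortest Δλ = -125.5° (west) — does not cross 180°.
Leg 6: +35.5° → -169.5°, shortest Δλ = 155.0° (east) — crosses 180°.
Total crossings: 4.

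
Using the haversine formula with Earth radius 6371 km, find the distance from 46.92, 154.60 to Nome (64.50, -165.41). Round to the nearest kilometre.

3092 km

Δλ = -165.41 − 154.60 = -320.01°; wrapped into (−180°, 180°]: 39.99°.
Δφ = 64.50 − 46.92 = 17.58°.
a = sin²(Δφ/2) + cos φ₁ · cos φ₂ · sin²(Δλ/2) = 0.057732.
c = 2·atan2(√a, √(1−a)) = 0.48530 rad → d = 6371·c ≈ 3091.84 km.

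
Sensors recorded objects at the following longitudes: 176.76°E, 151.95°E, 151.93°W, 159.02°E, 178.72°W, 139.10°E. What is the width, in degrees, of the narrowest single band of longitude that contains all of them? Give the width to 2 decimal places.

Sort the longitudes: -178.72°, -151.93°, +139.10°, +151.95°, +159.02°, +176.76°.
Eastward gaps between consecutive values (wrapping around): 26.79°, 291.03°, 12.85°, 7.07°, 17.74°, 4.52°.
Largest gap = 291.03° ⇒ minimal covering band is its complement: 360° − 291.03° = 68.97°.
Band runs from +139.10° eastward to -151.93°, crossing the antimeridian.

68.97°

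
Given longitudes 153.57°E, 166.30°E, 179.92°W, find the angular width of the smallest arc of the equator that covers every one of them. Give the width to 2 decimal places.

Sort the longitudes: -179.92°, +153.57°, +166.30°.
Eastward gaps between consecutive values (wrapping around): 333.49°, 12.73°, 13.78°.
Largest gap = 333.49° ⇒ minimal covering band is its complement: 360° − 333.49° = 26.51°.
Band runs from +153.57° eastward to -179.92°, crossing the antimeridian.

26.51°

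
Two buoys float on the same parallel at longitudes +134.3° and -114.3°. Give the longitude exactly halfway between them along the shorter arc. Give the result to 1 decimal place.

-170.0°

Signed shortest Δλ from +134.3° to -114.3° is +111.4°.
Midpoint longitude = +134.3° + (+111.4°)/2 = +134.3° + 55.7° = +190.0°.
Normalise into (−180°, 180°]: -170.0°.
(The naïve average (+134.3 + -114.3)/2 = 10.0° is on the wrong side of the globe.)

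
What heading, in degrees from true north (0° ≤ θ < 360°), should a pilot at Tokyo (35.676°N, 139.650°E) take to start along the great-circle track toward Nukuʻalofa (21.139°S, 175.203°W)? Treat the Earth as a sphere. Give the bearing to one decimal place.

Δλ = -175.203 − 139.650 = -314.853°; wrapped into (−180°, 180°]: 45.147°.
θ = atan2( sin Δλ · cos φ₂ , cos φ₁ · sin φ₂ − sin φ₁ · cos φ₂ · cos Δλ )
  = atan2(0.66121, -0.67660) = 135.659° → normalised to [0°, 360°): 135.659°.

135.7°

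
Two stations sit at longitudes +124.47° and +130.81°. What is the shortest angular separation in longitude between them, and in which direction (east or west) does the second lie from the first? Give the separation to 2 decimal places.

Raw difference: 130.81 − 124.47 = 6.34°.
Normalise into (−180°, 180°]: 6.34° stays 6.34°.
Positive ⇒ the second point lies to the east; separation 6.34°.

6.34° east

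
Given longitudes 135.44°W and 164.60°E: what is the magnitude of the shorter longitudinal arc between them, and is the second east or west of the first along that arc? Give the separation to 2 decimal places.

Raw difference: 164.60 − -135.44 = 300.04°.
Normalise into (−180°, 180°]: 300.04° − 360° = -59.96°.
Negative ⇒ the second point lies to the west; separation 59.96°.

59.96° west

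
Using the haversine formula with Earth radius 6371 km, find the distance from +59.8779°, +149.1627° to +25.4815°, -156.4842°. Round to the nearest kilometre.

5615 km

Δλ = -156.4842 − 149.1627 = -305.6469°; wrapped into (−180°, 180°]: 54.3531°.
Δφ = 25.4815 − 59.8779 = -34.3964°.
a = sin²(Δφ/2) + cos φ₁ · cos φ₂ · sin²(Δλ/2) = 0.181930.
c = 2·atan2(√a, √(1−a)) = 0.88131 rad → d = 6371·c ≈ 5614.83 km.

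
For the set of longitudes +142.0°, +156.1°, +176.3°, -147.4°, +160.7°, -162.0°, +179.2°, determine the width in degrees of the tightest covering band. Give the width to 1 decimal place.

70.6°

Sort the longitudes: -162.0°, -147.4°, +142.0°, +156.1°, +160.7°, +176.3°, +179.2°.
Eastward gaps between consecutive values (wrapping around): 14.6°, 289.4°, 14.1°, 4.6°, 15.6°, 2.9°, 18.8°.
Largest gap = 289.4° ⇒ minimal covering band is its complement: 360° − 289.4° = 70.6°.
Band runs from +142.0° eastward to -147.4°, crossing the antimeridian.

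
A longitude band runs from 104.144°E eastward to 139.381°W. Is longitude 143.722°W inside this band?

Yes

Band width going east from +104.144° to -139.381°: ((-139.381 − 104.144) mod 360) = 116.475°.
Offset of -143.722° east of the west edge: ((-143.722 − 104.144) mod 360) = 112.134°.
112.134° ≤ 116.475° ⇒ inside.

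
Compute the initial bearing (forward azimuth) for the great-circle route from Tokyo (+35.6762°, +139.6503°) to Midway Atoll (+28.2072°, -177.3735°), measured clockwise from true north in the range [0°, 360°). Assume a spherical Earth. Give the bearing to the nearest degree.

89°

Δλ = -177.3735 − 139.6503 = -317.0238°; wrapped into (−180°, 180°]: 42.9762°.
θ = atan2( sin Δλ · cos φ₂ , cos φ₁ · sin φ₂ − sin φ₁ · cos φ₂ · cos Δλ )
  = atan2(0.60074, 0.00793) = 89.243° → normalised to [0°, 360°): 89.243°.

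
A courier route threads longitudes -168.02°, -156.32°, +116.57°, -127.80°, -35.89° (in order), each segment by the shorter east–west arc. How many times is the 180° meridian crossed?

2

Leg 1: -168.02° → -156.32°, shortest Δλ = 11.7° (east) — does not cross 180°.
Leg 2: -156.32° → +116.57°, shortest Δλ = -87.11° (west) — crosses 180°.
Leg 3: +116.57° → -127.80°, shortest Δλ = 115.63° (east) — crosses 180°.
Leg 4: -127.80° → -35.89°, shortest Δλ = 91.91° (east) — does not cross 180°.
Total crossings: 2.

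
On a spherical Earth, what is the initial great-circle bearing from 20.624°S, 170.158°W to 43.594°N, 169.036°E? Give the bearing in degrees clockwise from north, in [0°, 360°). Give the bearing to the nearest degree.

344°

Δλ = 169.036 − -170.158 = 339.194°; wrapped into (−180°, 180°]: -20.806°.
θ = atan2( sin Δλ · cos φ₂ , cos φ₁ · sin φ₂ − sin φ₁ · cos φ₂ · cos Δλ )
  = atan2(-0.25726, 0.88382) = -16.229° → normalised to [0°, 360°): 343.771°.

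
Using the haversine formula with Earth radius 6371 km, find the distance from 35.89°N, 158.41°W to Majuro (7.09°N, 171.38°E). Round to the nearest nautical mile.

2396 nmi

Δλ = 171.38 − -158.41 = 329.79°; wrapped into (−180°, 180°]: -30.21°.
Δφ = 7.09 − 35.89 = -28.80°.
a = sin²(Δφ/2) + cos φ₁ · cos φ₂ · sin²(Δλ/2) = 0.116440.
c = 2·atan2(√a, √(1−a)) = 0.69646 rad → d = 6371·c ≈ 4437.13 km ≈ 2395.86 nmi.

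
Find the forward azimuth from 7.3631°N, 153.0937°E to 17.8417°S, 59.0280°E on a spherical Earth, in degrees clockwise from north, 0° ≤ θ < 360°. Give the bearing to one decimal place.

Δλ = 59.0280 − 153.0937 = -94.0657°.
θ = atan2( sin Δλ · cos φ₂ , cos φ₁ · sin φ₂ − sin φ₁ · cos φ₂ · cos Δλ )
  = atan2(-0.94951, -0.29521) = -107.271° → normalised to [0°, 360°): 252.729°.

252.7°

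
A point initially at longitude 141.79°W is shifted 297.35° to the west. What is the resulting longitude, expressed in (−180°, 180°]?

Start at -141.79°; shift −297.35° → -439.14°.
-439.14° lies outside (−180°, 180°]; add 360° → -79.14°.

79.14°W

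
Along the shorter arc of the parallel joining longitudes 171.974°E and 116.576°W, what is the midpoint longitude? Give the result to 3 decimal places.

Signed shortest Δλ from +171.974° to -116.576° is +71.450°.
Midpoint longitude = +171.974° + (+71.450°)/2 = +171.974° + 35.725° = +207.699°.
Normalise into (−180°, 180°]: -152.301°.
(The naïve average (+171.974 + -116.576)/2 = 27.699° is on the wrong side of the globe.)

152.301°W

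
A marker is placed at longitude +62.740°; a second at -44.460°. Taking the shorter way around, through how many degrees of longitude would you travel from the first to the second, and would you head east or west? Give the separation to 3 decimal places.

Raw difference: -44.460 − 62.740 = -107.2°.
Normalise into (−180°, 180°]: -107.2° stays -107.2°.
Negative ⇒ the second point lies to the west; separation 107.200°.

107.200° west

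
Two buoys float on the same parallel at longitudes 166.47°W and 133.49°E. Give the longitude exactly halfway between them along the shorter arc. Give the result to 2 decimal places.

163.51°E

Signed shortest Δλ from -166.47° to +133.49° is -60.04°.
Midpoint longitude = -166.47° + (-60.04°)/2 = -166.47° − 30.02° = -196.49°.
Normalise into (−180°, 180°]: +163.51°.
(The naïve average (-166.47 + +133.49)/2 = -16.49° is on the wrong side of the globe.)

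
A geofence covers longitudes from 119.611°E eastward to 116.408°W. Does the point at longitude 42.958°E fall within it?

Band width going east from +119.611° to -116.408°: ((-116.408 − 119.611) mod 360) = 123.981°.
Offset of +42.958° east of the west edge: ((42.958 − 119.611) mod 360) = 283.347°.
283.347° > 123.981° ⇒ outside.

No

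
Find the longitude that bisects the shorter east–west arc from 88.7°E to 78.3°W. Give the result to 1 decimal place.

Signed shortest Δλ from +88.7° to -78.3° is -167.0°.
Midpoint longitude = +88.7° + (-167.0°)/2 = +88.7° − 83.5° = +5.2°.

5.2°E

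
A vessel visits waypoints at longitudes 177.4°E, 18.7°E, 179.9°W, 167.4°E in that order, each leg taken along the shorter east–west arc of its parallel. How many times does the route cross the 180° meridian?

2

Leg 1: +177.4° → +18.7°, shortest Δλ = -158.7° (west) — does not cross 180°.
Leg 2: +18.7° → -179.9°, shortest Δλ = 161.4° (east) — crosses 180°.
Leg 3: -179.9° → +167.4°, shortest Δλ = -12.7° (west) — crosses 180°.
Total crossings: 2.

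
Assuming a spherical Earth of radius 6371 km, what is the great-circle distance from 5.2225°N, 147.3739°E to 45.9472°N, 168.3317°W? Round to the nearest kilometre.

6213 km

Δλ = -168.3317 − 147.3739 = -315.7056°; wrapped into (−180°, 180°]: 44.2944°.
Δφ = 45.9472 − 5.2225 = 40.7247°.
a = sin²(Δφ/2) + cos φ₁ · cos φ₂ · sin²(Δλ/2) = 0.219482.
c = 2·atan2(√a, √(1−a)) = 0.97516 rad → d = 6371·c ≈ 6212.74 km.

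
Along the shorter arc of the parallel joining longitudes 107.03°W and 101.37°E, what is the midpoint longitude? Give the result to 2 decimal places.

177.17°E

Signed shortest Δλ from -107.03° to +101.37° is -151.60°.
Midpoint longitude = -107.03° + (-151.60°)/2 = -107.03° − 75.80° = -182.83°.
Normalise into (−180°, 180°]: +177.17°.
(The naïve average (-107.03 + +101.37)/2 = -2.83° is on the wrong side of the globe.)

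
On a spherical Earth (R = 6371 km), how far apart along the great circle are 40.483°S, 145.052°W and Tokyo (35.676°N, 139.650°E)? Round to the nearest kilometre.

Δλ = 139.650 − -145.052 = 284.702°; wrapped into (−180°, 180°]: -75.298°.
Δφ = 35.676 − -40.483 = 76.159°.
a = sin²(Δφ/2) + cos φ₁ · cos φ₂ · sin²(Δλ/2) = 0.610910.
c = 2·atan2(√a, √(1−a)) = 1.79448 rad → d = 6371·c ≈ 11432.62 km.

11433 km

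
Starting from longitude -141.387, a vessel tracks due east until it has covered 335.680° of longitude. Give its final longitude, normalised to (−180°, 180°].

Start at -141.387°; shift +335.680° → +194.293°.
+194.293° lies outside (−180°, 180°]; subtract 360° → -165.707°.

-165.707°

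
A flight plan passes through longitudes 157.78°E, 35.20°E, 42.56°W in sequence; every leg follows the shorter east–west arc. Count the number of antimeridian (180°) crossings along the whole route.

Leg 1: +157.78° → +35.20°, shortest Δλ = -122.58° (west) — does not cross 180°.
Leg 2: +35.20° → -42.56°, shortest Δλ = -77.76° (west) — does not cross 180°.
Total crossings: 0.

0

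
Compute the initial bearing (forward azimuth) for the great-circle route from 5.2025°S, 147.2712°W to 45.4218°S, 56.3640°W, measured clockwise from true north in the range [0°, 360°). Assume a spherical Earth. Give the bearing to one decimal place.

135.3°

Δλ = -56.3640 − -147.2712 = 90.9072°.
θ = atan2( sin Δλ · cos φ₂ , cos φ₁ · sin φ₂ − sin φ₁ · cos φ₂ · cos Δλ )
  = atan2(0.70179, -0.71037) = 135.348° → normalised to [0°, 360°): 135.348°.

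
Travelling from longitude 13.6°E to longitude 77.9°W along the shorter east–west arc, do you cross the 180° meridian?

No

Signed shortest Δλ = ((-77.9 − 13.6 + 180) mod 360) − 180 = -91.5°.
Going west by 91.5° from +13.6° reaches -77.9° without touching 180°.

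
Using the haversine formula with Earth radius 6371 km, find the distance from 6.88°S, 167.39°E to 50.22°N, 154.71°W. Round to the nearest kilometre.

Δλ = -154.71 − 167.39 = -322.10°; wrapped into (−180°, 180°]: 37.90°.
Δφ = 50.22 − -6.88 = 57.10°.
a = sin²(Δφ/2) + cos φ₁ · cos φ₂ · sin²(Δλ/2) = 0.295403.
c = 2·atan2(√a, √(1−a)) = 1.14923 rad → d = 6371·c ≈ 7321.72 km.

7322 km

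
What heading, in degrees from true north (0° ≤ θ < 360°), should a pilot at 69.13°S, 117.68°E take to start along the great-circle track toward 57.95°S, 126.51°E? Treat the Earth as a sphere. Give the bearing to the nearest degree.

Δλ = 126.51 − 117.68 = 8.83°.
θ = atan2( sin Δλ · cos φ₂ , cos φ₁ · sin φ₂ − sin φ₁ · cos φ₂ · cos Δλ )
  = atan2(0.08146, 0.18802) = 23.425° → normalised to [0°, 360°): 23.425°.

23°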